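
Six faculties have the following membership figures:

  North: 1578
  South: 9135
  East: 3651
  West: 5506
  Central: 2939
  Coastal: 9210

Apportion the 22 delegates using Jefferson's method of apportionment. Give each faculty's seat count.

Standard divisor 32019/22 ≈ 1455.409; standard quotas: North 1.084, South 6.277, East 2.509, West 3.783, Central 2.019, Coastal 6.328.
Rounding down gives 1, 6, 2, 3, 2, 6 = 20 seats, so the divisor must be adjusted.
With modified divisor 1310: modified quotas North 1.205, South 6.973, East 2.787, West 4.203, Central 2.244, Coastal 7.031.
Rounding down: North 1, South 6, East 2, West 4, Central 2, Coastal 7 (total 22).

North 1, South 6, East 2, West 4, Central 2, Coastal 7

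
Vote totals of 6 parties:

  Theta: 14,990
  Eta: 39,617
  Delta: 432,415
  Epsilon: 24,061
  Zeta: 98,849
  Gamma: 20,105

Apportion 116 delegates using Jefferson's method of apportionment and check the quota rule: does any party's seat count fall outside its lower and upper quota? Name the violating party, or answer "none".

Delta

Standard quotas: Theta 2.760, Eta 7.294, Delta 79.615, Epsilon 4.430, Zeta 18.200, Gamma 3.702.
Jefferson allocation: Theta 2, Eta 7, Delta 82, Epsilon 4, Zeta 18, Gamma 3.
Delta has quota 79.615 (lower 79, upper 80) but receives 82 — outside the quota interval.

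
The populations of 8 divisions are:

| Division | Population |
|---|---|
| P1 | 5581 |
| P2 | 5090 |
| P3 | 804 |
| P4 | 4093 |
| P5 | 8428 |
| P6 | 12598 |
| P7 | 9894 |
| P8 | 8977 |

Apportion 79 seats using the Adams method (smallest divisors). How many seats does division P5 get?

Standard divisor 55465/79 ≈ 702.089; standard quotas: P1 7.949, P2 7.250, P3 1.145, P4 5.830, P5 12.004, P6 17.944, P7 14.092, P8 12.786.
Rounding up gives 8, 8, 2, 6, 13, 18, 15, 13 = 83 seats, so the divisor must be adjusted.
With modified divisor 745: modified quotas P1 7.491, P2 6.832, P3 1.079, P4 5.494, P5 11.313, P6 16.910, P7 13.281, P8 12.050.
Rounding up: P1 8, P2 7, P3 2, P4 6, P5 12, P6 17, P7 14, P8 13 (total 79).
P5 receives 12.

12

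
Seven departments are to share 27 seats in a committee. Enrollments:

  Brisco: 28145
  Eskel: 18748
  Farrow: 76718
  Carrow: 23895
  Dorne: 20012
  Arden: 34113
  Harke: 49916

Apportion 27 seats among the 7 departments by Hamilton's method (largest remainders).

Total 251547; standard divisor 251547/27 ≈ 9316.556.
Standard quotas: Brisco 3.0210, Eskel 2.0123, Farrow 8.2346, Carrow 2.5648, Dorne 2.1480, Arden 3.6615, Harke 5.3578.
Lower quotas: Brisco 3, Eskel 2, Farrow 8, Carrow 2, Dorne 2, Arden 3, Harke 5 (sum 25, leaving 2 seats).
Remainders in descending order: Arden 0.6615, Carrow 0.5648, Harke 0.3578, Farrow 0.2346, Dorne 0.1480, Brisco 0.0210, Eskel 0.0123.
Largest remainders: Arden, Carrow receive the extra seats.

Brisco=3; Eskel=2; Farrow=8; Carrow=3; Dorne=2; Arden=4; Harke=5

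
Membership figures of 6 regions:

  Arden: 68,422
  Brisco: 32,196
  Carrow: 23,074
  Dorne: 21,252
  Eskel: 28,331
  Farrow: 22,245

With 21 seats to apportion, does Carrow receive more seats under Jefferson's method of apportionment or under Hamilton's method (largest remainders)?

Jefferson: Arden 8, Brisco 4, Carrow 2, Dorne 2, Eskel 3, Farrow 2.
Hamilton: Arden 7, Brisco 4, Carrow 3, Dorne 2, Eskel 3, Farrow 2.
Carrow gets 2 under Jefferson and 3 under Hamilton.

Hamilton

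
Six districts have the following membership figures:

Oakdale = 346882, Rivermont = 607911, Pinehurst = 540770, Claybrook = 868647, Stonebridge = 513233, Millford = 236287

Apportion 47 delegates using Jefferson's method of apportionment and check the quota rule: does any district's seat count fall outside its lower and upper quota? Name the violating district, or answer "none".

none

Standard quotas: Oakdale 5.236, Rivermont 9.176, Pinehurst 8.163, Claybrook 13.112, Stonebridge 7.747, Millford 3.567.
Jefferson allocation: Oakdale 5, Rivermont 9, Pinehurst 8, Claybrook 14, Stonebridge 8, Millford 3.
Every allocation lies between the lower and upper quota.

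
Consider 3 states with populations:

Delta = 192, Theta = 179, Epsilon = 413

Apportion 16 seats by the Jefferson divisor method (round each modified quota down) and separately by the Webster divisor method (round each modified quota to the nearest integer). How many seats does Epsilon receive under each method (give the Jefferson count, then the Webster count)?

Jefferson: Delta 4, Theta 3, Epsilon 9.
Webster: Delta 4, Theta 4, Epsilon 8.
Epsilon gets 9 under Jefferson and 8 under Webster.

9 and 8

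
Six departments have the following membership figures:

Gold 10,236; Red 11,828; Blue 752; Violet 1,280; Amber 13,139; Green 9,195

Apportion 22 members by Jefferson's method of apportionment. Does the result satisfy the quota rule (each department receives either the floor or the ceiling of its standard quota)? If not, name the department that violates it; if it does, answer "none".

none

Standard quotas: Gold 4.850, Red 5.604, Blue 0.356, Violet 0.607, Amber 6.226, Green 4.357.
Jefferson allocation: Gold 5, Red 6, Blue 0, Violet 0, Amber 7, Green 4.
Every allocation lies between the lower and upper quota.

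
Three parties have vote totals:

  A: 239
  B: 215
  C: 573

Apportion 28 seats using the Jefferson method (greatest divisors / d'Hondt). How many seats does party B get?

Standard divisor 1027/28 ≈ 36.679; standard quotas: A 6.516, B 5.862, C 15.622.
Rounding down gives 6, 5, 15 = 26 seats, so the divisor must be adjusted.
With modified divisor 35: modified quotas A 6.829, B 6.143, C 16.371.
Rounding down: A 6, B 6, C 16 (total 28).
B receives 6.

6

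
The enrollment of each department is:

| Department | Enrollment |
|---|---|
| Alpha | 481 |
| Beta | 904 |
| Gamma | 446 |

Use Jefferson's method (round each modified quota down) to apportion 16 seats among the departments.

Alpha 4, Beta 8, Gamma 4

Standard divisor 1831/16 ≈ 114.438; standard quotas: Alpha 4.203, Beta 7.900, Gamma 3.897.
Rounding down gives 4, 7, 3 = 14 seats, so the divisor must be adjusted.
With modified divisor 110: modified quotas Alpha 4.373, Beta 8.218, Gamma 4.055.
Rounding down: Alpha 4, Beta 8, Gamma 4 (total 16).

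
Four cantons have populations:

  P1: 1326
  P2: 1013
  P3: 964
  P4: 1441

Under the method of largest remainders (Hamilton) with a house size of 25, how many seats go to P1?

7

Standard divisor: 4744 ÷ 25 ≈ 189.76.
Standard quotas: P1 6.988, P2 5.338, P3 5.080, P4 7.594.
Lower quotas: P1 6, P2 5, P3 5, P4 7 (sum 23, leaving 2 seats).
Remainders in descending order: P1 0.988, P4 0.594, P2 0.338, P3 0.080.
The surplus seats go to P1, P4.
P1 receives 7.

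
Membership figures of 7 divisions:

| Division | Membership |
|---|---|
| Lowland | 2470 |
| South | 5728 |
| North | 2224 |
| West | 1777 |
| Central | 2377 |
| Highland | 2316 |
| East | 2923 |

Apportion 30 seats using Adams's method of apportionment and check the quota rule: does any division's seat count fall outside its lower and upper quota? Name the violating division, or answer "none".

none

Standard quotas: Lowland 3.740, South 8.672, North 3.367, West 2.690, Central 3.599, Highland 3.506, East 4.425.
Adams allocation: Lowland 4, South 8, North 3, West 3, Central 4, Highland 4, East 4.
Every allocation lies between the lower and upper quota.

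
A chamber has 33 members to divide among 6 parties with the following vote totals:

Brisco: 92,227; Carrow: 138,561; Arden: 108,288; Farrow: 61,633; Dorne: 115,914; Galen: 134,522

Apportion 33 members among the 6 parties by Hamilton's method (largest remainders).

Brisco: 5, Carrow: 7, Arden: 5, Farrow: 3, Dorne: 6, Galen: 7

Total 651145; standard divisor 651145/33 ≈ 19731.667.
Standard quotas: Brisco 4.6741, Carrow 7.0223, Arden 5.4880, Farrow 3.1236, Dorne 5.8745, Galen 6.8176.
Lower quotas: Brisco 4, Carrow 7, Arden 5, Farrow 3, Dorne 5, Galen 6 (sum 30, leaving 3 seats).
Remainders in descending order: Dorne 0.8745, Galen 0.8176, Brisco 0.6741, Arden 0.4880, Farrow 0.1236, Carrow 0.0223.
The surplus seats go to Dorne, Galen, Brisco.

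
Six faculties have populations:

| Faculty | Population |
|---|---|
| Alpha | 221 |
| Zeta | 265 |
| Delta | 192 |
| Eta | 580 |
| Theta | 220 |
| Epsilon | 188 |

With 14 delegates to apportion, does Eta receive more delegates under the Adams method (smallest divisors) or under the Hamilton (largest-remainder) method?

Hamilton

Adams: Alpha 2, Zeta 2, Delta 2, Eta 4, Theta 2, Epsilon 2.
Hamilton: Alpha 2, Zeta 2, Delta 2, Eta 5, Theta 2, Epsilon 1.
Eta gets 4 under Adams and 5 under Hamilton.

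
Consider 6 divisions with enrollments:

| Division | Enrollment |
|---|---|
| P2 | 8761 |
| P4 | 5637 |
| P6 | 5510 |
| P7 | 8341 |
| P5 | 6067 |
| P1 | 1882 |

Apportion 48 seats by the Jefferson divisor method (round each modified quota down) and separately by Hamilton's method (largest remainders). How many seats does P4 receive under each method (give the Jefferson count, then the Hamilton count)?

8 and 7

Jefferson: P2 12, P4 8, P6 7, P7 11, P5 8, P1 2.
Hamilton: P2 12, P4 7, P6 7, P7 11, P5 8, P1 3.
P4 gets 8 under Jefferson and 7 under Hamilton.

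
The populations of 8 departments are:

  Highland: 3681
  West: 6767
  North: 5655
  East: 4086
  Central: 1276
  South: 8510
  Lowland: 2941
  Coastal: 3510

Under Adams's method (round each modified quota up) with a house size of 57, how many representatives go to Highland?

6

Standard divisor 36426/57 ≈ 639.053; standard quotas: Highland 5.760, West 10.589, North 8.849, East 6.394, Central 1.997, South 13.317, Lowland 4.602, Coastal 5.493.
Rounding up gives 6, 11, 9, 7, 2, 14, 5, 6 = 60 seats, so the divisor must be adjusted.
With modified divisor 690: modified quotas Highland 5.335, West 9.807, North 8.196, East 5.922, Central 1.849, South 12.333, Lowland 4.262, Coastal 5.087.
Rounding up: Highland 6, West 10, North 9, East 6, Central 2, South 13, Lowland 5, Coastal 6 (total 57).
Highland receives 6.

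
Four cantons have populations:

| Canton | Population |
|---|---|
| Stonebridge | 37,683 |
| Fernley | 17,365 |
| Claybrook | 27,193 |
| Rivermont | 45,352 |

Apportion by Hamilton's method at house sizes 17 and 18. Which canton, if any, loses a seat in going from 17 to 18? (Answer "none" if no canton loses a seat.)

At 17 seats: Stonebridge 5, Fernley 2, Claybrook 4, Rivermont 6.
At 18 seats: Stonebridge 5, Fernley 3, Claybrook 4, Rivermont 6.
No canton's allocation decreased.

none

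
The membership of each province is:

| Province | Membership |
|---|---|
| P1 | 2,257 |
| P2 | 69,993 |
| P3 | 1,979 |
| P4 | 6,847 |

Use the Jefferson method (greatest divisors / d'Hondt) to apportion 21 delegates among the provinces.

P1 0, P2 20, P3 0, P4 1

Standard divisor 81076/21 ≈ 3860.762; standard quotas: P1 0.585, P2 18.129, P3 0.513, P4 1.773.
Rounding down gives 0, 18, 0, 1 = 19 seats, so the divisor must be adjusted.
With modified divisor 3460: modified quotas P1 0.652, P2 20.229, P3 0.572, P4 1.979.
Rounding down: P1 0, P2 20, P3 0, P4 1 (total 21).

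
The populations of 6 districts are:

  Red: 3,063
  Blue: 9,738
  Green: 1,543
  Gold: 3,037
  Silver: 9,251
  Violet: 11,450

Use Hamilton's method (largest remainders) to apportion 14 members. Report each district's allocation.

The standard divisor is 38082/14 ≈ 2720.143.
Standard quotas: Red 1.1260, Blue 3.5800, Green 0.5672, Gold 1.1165, Silver 3.4009, Violet 4.2093.
Lower quotas: Red 1, Blue 3, Green 0, Gold 1, Silver 3, Violet 4 (sum 12, leaving 2 seats).
Remainders in descending order: Blue 0.5800, Green 0.5672, Silver 0.4009, Violet 0.2093, Red 0.1260, Gold 0.1165.
Largest remainders: Blue, Green receive the extra seats.

Red=1, Blue=4, Green=1, Gold=1, Silver=3, Violet=4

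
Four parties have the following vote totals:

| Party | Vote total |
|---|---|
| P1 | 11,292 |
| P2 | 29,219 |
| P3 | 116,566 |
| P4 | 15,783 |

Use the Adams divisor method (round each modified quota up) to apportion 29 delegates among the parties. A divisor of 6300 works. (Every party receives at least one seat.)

With modified divisor 6300: modified quotas P1 1.792, P2 4.638, P3 18.503, P4 2.505.
Rounding up: P1 2, P2 5, P3 19, P4 3 (total 29).

P1: 2, P2: 5, P3: 19, P4: 3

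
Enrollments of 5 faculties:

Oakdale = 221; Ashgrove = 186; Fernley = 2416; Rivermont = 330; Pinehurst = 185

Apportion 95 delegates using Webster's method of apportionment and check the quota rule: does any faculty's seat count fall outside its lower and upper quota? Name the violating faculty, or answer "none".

Fernley

Standard quotas: Oakdale 6.290, Ashgrove 5.294, Fernley 68.760, Rivermont 9.392, Pinehurst 5.265.
Webster allocation: Oakdale 6, Ashgrove 5, Fernley 70, Rivermont 9, Pinehurst 5.
Fernley has quota 68.760 (lower 68, upper 69) but receives 70 — outside the quota interval.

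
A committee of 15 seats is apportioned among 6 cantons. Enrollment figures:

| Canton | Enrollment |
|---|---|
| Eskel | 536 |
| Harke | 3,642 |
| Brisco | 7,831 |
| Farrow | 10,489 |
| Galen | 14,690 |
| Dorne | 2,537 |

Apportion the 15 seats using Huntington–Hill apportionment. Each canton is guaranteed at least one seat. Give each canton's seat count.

With divisor 2855: modified quotas Eskel 0.188, Harke 1.276, Brisco 2.743, Farrow 3.674, Galen 5.145, Dorne 0.889.
Geometric-mean thresholds: Eskel (min 1), Harke √(1·2)=1.414, Brisco √(2·3)=2.449, Farrow √(3·4)=3.464, Galen √(5·6)=5.477, Dorne (min 1).
Each quota rounded against its threshold gives Eskel 1, Harke 1, Brisco 3, Farrow 4, Galen 5, Dorne 1 (total 15).

Eskel 1; Harke 1; Brisco 3; Farrow 4; Galen 5; Dorne 1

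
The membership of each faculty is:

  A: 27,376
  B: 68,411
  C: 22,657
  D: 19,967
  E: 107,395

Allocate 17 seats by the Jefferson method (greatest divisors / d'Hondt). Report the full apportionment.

A: 2, B: 5, C: 1, D: 1, E: 8

Standard divisor 245806/17 ≈ 14459.176; standard quotas: A 1.893, B 4.731, C 1.567, D 1.381, E 7.427.
Rounding down gives 1, 4, 1, 1, 7 = 14 seats, so the divisor must be adjusted.
With modified divisor 12700: modified quotas A 2.156, B 5.387, C 1.784, D 1.572, E 8.456.
Rounding down: A 2, B 5, C 1, D 1, E 8 (total 17).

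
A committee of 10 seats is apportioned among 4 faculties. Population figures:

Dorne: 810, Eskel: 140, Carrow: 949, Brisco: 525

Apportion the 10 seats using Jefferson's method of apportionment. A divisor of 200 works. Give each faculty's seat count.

Dorne 4, Eskel 0, Carrow 4, Brisco 2

With modified divisor 200: modified quotas Dorne 4.050, Eskel 0.700, Carrow 4.745, Brisco 2.625.
Rounding down: Dorne 4, Eskel 0, Carrow 4, Brisco 2 (total 10).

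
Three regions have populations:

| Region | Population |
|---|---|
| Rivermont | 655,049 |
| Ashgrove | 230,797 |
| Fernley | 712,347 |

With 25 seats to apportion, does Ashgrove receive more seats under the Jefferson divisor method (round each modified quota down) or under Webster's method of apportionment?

Jefferson: Rivermont 11, Ashgrove 3, Fernley 11.
Webster: Rivermont 10, Ashgrove 4, Fernley 11.
Ashgrove gets 3 under Jefferson and 4 under Webster.

Webster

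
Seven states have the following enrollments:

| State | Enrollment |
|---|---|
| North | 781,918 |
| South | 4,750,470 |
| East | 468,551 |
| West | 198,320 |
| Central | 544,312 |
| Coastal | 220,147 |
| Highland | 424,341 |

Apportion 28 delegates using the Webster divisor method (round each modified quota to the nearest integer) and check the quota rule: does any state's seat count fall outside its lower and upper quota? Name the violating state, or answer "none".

Standard quotas: North 2.963, South 18.004, East 1.776, West 0.752, Central 2.063, Coastal 0.834, Highland 1.608.
Webster allocation: North 3, South 17, East 2, West 1, Central 2, Coastal 1, Highland 2.
South has quota 18.004 (lower 18, upper 19) but receives 17 — outside the quota interval.

South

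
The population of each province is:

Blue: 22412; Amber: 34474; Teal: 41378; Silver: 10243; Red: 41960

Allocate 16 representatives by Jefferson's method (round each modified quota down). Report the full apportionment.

Blue 2, Amber 4, Teal 4, Silver 1, Red 5

Standard divisor 150467/16 ≈ 9404.188; standard quotas: Blue 2.383, Amber 3.666, Teal 4.400, Silver 1.089, Red 4.462.
Rounding down gives 2, 3, 4, 1, 4 = 14 seats, so the divisor must be adjusted.
With modified divisor 8330: modified quotas Blue 2.691, Amber 4.139, Teal 4.967, Silver 1.230, Red 5.037.
Rounding down: Blue 2, Amber 4, Teal 4, Silver 1, Red 5 (total 16).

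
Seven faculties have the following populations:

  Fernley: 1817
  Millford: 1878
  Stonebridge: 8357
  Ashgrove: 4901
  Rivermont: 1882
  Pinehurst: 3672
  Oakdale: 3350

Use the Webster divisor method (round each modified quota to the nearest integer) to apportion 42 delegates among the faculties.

Standard divisor 25857/42 ≈ 615.643; standard quotas: Fernley 2.951, Millford 3.050, Stonebridge 13.574, Ashgrove 7.961, Rivermont 3.057, Pinehurst 5.964, Oakdale 5.441.
Rounding to the nearest integer gives Fernley 3, Millford 3, Stonebridge 14, Ashgrove 8, Rivermont 3, Pinehurst 6, Oakdale 5 — total 42, matching the house size, so no adjustment is needed.

Fernley=3; Millford=3; Stonebridge=14; Ashgrove=8; Rivermont=3; Pinehurst=6; Oakdale=5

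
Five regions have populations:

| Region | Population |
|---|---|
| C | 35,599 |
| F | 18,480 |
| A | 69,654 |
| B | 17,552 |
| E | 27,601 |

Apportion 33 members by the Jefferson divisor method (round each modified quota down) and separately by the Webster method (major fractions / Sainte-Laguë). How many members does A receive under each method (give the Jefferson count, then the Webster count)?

15 and 14

Jefferson: C 7, F 3, A 15, B 3, E 5.
Webster: C 7, F 4, A 14, B 3, E 5.
A gets 15 under Jefferson and 14 under Webster.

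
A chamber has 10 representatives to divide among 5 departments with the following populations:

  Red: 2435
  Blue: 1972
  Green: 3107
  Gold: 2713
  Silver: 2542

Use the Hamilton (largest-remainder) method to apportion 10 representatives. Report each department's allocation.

Red=2; Blue=2; Green=2; Gold=2; Silver=2

Standard divisor: 12769 ÷ 10 ≈ 1276.9.
Standard quotas: Red 1.907, Blue 1.544, Green 2.433, Gold 2.125, Silver 1.991.
Lower quotas: Red 1, Blue 1, Green 2, Gold 2, Silver 1 (sum 7, leaving 3 seats).
Remainders in descending order: Silver 0.991, Red 0.907, Blue 0.544, Green 0.433, Gold 0.125.
The surplus seats go to Silver, Red, Blue.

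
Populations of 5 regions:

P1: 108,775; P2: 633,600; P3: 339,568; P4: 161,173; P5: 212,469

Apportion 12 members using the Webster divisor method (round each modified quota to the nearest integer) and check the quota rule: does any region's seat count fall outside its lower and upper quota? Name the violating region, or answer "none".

none

Standard quotas: P1 0.897, P2 5.223, P3 2.799, P4 1.329, P5 1.752.
Webster allocation: P1 1, P2 5, P3 3, P4 1, P5 2.
Every allocation lies between the lower and upper quota.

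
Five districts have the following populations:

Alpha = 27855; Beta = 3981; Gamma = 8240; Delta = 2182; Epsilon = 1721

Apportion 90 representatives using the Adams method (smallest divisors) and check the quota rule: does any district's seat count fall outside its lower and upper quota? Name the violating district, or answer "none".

Standard quotas: Alpha 57.003, Beta 8.147, Gamma 16.863, Delta 4.465, Epsilon 3.522.
Adams allocation: Alpha 56, Beta 8, Gamma 17, Delta 5, Epsilon 4.
Alpha has quota 57.003 (lower 57, upper 58) but receives 56 — outside the quota interval.

Alpha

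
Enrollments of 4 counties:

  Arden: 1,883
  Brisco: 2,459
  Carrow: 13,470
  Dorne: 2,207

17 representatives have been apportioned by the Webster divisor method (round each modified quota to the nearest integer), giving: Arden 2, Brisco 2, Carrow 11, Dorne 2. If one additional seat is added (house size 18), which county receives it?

Priority for the next seat is population ÷ (current seats + 0.5).
Priorities: Arden 753.200, Brisco 983.600, Carrow 1171.304, Dorne 882.800.
Highest priority: Carrow.

Carrow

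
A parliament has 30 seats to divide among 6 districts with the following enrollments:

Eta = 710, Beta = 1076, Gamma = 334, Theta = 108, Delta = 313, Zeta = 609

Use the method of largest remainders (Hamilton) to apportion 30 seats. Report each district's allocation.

Eta=7; Beta=10; Gamma=3; Theta=1; Delta=3; Zeta=6

Total 3150; standard divisor 3150/30 = 105.
Standard quotas: Eta 6.762, Beta 10.248, Gamma 3.181, Theta 1.029, Delta 2.981, Zeta 5.800.
Lower quotas: Eta 6, Beta 10, Gamma 3, Theta 1, Delta 2, Zeta 5 (sum 27, leaving 3 seats).
Remainders in descending order: Delta 0.981, Zeta 0.800, Eta 0.762, Beta 0.248, Gamma 0.181, Theta 0.029.
The surplus seats go to Delta, Zeta, Eta.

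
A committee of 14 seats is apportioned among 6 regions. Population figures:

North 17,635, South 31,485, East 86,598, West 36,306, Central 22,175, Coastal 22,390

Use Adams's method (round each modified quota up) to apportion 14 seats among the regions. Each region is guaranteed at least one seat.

Standard divisor 216589/14 ≈ 15470.643; standard quotas: North 1.140, South 2.035, East 5.598, West 2.347, Central 1.433, Coastal 1.447.
Rounding up gives 2, 3, 6, 3, 2, 2 = 18 seats, so the divisor must be adjusted.
With modified divisor 19900: modified quotas North 0.886, South 1.582, East 4.352, West 1.824, Central 1.114, Coastal 1.125.
Rounding up: North 1, South 2, East 5, West 2, Central 2, Coastal 2 (total 14).

North: 1, South: 2, East: 5, West: 2, Central: 2, Coastal: 2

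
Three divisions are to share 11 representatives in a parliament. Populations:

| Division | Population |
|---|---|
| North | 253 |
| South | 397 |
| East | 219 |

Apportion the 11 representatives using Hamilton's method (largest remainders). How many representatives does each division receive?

North=3; South=5; East=3

Total 869; standard divisor 869/11 = 79.
Standard quotas: North 3.203, South 5.025, East 2.772.
Lower quotas: North 3, South 5, East 2 (sum 10, leaving 1 seat).
Remainders in descending order: East 0.772, North 0.203, South 0.025.
The surplus seat goes to East.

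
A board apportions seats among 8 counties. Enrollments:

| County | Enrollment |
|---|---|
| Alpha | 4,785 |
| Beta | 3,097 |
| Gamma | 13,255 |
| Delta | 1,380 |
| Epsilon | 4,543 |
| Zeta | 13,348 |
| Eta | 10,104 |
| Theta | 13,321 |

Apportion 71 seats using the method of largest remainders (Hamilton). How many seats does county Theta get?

15

Standard divisor: 63833 ÷ 71 ≈ 899.056.
Standard quotas: Alpha 5.3222, Beta 3.4447, Gamma 14.7432, Delta 1.5349, Epsilon 5.0531, Zeta 14.8467, Eta 11.2385, Theta 14.8166.
Lower quotas: Alpha 5, Beta 3, Gamma 14, Delta 1, Epsilon 5, Zeta 14, Eta 11, Theta 14 (sum 67, leaving 4 seats).
Remainders in descending order: Zeta 0.8467, Theta 0.8166, Gamma 0.7432, Delta 0.5349, Beta 0.4447, Alpha 0.3222, Eta 0.2385, Epsilon 0.0531.
The surplus seats go to Zeta, Theta, Gamma, Delta.
Theta receives 15.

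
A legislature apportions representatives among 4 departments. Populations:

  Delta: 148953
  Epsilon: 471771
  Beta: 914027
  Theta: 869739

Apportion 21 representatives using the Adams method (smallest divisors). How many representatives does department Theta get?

Standard divisor 2404490/21 ≈ 114499.524; standard quotas: Delta 1.301, Epsilon 4.120, Beta 7.983, Theta 7.596.
Rounding up gives 2, 5, 8, 8 = 23 seats, so the divisor must be adjusted.
With modified divisor 127400: modified quotas Delta 1.169, Epsilon 3.703, Beta 7.174, Theta 6.827.
Rounding up: Delta 2, Epsilon 4, Beta 8, Theta 7 (total 21).
Theta receives 7.

7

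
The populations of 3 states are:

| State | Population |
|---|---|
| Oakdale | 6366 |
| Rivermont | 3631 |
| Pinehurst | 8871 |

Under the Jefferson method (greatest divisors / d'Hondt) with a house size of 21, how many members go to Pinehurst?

Standard divisor 18868/21 ≈ 898.476; standard quotas: Oakdale 7.085, Rivermont 4.041, Pinehurst 9.873.
Rounding down gives 7, 4, 9 = 20 seats, so the divisor must be adjusted.
With modified divisor 850: modified quotas Oakdale 7.489, Rivermont 4.272, Pinehurst 10.436.
Rounding down: Oakdale 7, Rivermont 4, Pinehurst 10 (total 21).
Pinehurst receives 10.

10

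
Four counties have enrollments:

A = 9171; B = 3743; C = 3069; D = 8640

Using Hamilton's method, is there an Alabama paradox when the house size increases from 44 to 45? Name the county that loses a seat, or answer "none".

C

At 44 seats: A 16, B 7, C 6, D 15.
At 45 seats: A 17, B 7, C 5, D 16.
C drops from 6 to 5.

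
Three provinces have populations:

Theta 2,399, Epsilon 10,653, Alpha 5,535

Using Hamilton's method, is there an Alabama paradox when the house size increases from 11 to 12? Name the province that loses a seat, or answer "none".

Theta

At 11 seats: Theta 2, Epsilon 6, Alpha 3.
At 12 seats: Theta 1, Epsilon 7, Alpha 4.
Theta drops from 2 to 1.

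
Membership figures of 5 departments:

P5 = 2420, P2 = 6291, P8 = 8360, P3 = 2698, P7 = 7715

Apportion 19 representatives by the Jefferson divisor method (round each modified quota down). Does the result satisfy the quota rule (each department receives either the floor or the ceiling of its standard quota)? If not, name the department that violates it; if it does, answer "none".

none

Standard quotas: P5 1.673, P2 4.349, P8 5.779, P3 1.865, P7 5.333.
Jefferson allocation: P5 1, P2 4, P8 6, P3 2, P7 6.
Every allocation lies between the lower and upper quota.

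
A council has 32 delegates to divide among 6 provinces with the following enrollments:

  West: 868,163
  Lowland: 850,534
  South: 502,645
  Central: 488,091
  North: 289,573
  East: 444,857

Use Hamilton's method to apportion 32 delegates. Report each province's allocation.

Total 3443863; standard divisor 3443863/32 ≈ 107620.719.
Standard quotas: West 8.0669, Lowland 7.9031, South 4.6705, Central 4.5353, North 2.6907, East 4.1336.
Lower quotas: West 8, Lowland 7, South 4, Central 4, North 2, East 4 (sum 29, leaving 3 seats).
Remainders in descending order: Lowland 0.9031, North 0.6907, South 0.6705, Central 0.5353, East 0.1336, West 0.0669.
Largest remainders: Lowland, North, South receive the extra seats.

West 8, Lowland 8, South 5, Central 4, North 3, East 4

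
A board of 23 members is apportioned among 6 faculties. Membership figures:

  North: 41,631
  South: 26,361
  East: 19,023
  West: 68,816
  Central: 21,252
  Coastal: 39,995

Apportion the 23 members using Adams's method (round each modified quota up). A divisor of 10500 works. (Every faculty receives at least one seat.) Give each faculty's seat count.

With modified divisor 10500: modified quotas North 3.965, South 2.511, East 1.812, West 6.554, Central 2.024, Coastal 3.809.
Rounding up: North 4, South 3, East 2, West 7, Central 3, Coastal 4 (total 23).

North=4, South=3, East=2, West=7, Central=3, Coastal=4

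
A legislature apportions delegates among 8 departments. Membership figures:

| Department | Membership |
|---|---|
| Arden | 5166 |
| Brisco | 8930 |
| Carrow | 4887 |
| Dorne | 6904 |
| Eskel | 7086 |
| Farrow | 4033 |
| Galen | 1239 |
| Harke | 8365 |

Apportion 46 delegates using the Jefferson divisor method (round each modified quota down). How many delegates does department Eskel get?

Standard divisor 46610/46 ≈ 1013.261; standard quotas: Arden 5.098, Brisco 8.813, Carrow 4.823, Dorne 6.814, Eskel 6.993, Farrow 3.980, Galen 1.223, Harke 8.256.
Rounding down gives 5, 8, 4, 6, 6, 3, 1, 8 = 41 seats, so the divisor must be adjusted.
With modified divisor 950: modified quotas Arden 5.438, Brisco 9.400, Carrow 5.144, Dorne 7.267, Eskel 7.459, Farrow 4.245, Galen 1.304, Harke 8.805.
Rounding down: Arden 5, Brisco 9, Carrow 5, Dorne 7, Eskel 7, Farrow 4, Galen 1, Harke 8 (total 46).
Eskel receives 7.

7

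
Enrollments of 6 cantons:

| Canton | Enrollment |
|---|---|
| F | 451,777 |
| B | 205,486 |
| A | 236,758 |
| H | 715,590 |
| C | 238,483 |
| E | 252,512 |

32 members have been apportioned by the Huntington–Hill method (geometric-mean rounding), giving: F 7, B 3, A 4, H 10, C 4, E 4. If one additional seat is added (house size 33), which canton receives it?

H

Priority for the next seat is population ÷ (√(s·(s+1))).
Priorities: F 60371.241, B 59318.699, A 52940.698, H 68228.829, C 53326.420, E 56463.400.
Highest priority: H.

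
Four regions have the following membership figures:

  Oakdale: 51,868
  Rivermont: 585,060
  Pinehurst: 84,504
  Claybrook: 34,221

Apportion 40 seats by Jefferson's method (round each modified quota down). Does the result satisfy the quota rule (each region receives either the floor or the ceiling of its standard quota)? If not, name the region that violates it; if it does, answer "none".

Standard quotas: Oakdale 2.746, Rivermont 30.970, Pinehurst 4.473, Claybrook 1.811.
Jefferson allocation: Oakdale 2, Rivermont 33, Pinehurst 4, Claybrook 1.
Rivermont has quota 30.970 (lower 30, upper 31) but receives 33 — outside the quota interval.

Rivermont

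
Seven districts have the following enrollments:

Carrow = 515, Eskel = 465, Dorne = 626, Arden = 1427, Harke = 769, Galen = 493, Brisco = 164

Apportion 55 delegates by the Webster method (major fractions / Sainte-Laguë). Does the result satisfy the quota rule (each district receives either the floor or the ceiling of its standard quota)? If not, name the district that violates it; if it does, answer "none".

Standard quotas: Carrow 6.352, Eskel 5.736, Dorne 7.721, Arden 17.601, Harke 9.485, Galen 6.081, Brisco 2.023.
Webster allocation: Carrow 6, Eskel 6, Dorne 8, Arden 18, Harke 9, Galen 6, Brisco 2.
Every allocation lies between the lower and upper quota.

none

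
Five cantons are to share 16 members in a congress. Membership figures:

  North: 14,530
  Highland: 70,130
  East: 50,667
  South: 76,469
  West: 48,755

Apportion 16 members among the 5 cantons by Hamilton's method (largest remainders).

The standard divisor is 260551/16 ≈ 16284.438.
Standard quotas: North 0.8923, Highland 4.3066, East 3.1114, South 4.6958, West 2.9940.
Lower quotas: North 0, Highland 4, East 3, South 4, West 2 (sum 13, leaving 3 seats).
Remainders in descending order: West 0.9940, North 0.8923, South 0.6958, Highland 0.3066, East 0.1114.
The surplus seats go to West, North, South.

North 1, Highland 4, East 3, South 5, West 3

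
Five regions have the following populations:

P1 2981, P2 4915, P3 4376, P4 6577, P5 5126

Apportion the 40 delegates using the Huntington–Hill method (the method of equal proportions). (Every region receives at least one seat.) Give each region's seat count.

With divisor 594: modified quotas P1 5.019, P2 8.274, P3 7.367, P4 11.072, P5 8.630.
Geometric-mean thresholds: P1 √(5·6)=5.477, P2 √(8·9)=8.485, P3 √(7·8)=7.483, P4 √(11·12)=11.489, P5 √(8·9)=8.485.
Each quota rounded against its threshold gives P1 5, P2 8, P3 7, P4 11, P5 9 (total 40).

P1=5; P2=8; P3=7; P4=11; P5=9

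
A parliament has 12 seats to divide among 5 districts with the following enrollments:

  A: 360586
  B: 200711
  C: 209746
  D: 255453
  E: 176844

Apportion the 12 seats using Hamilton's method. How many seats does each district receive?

Total 1203340; standard divisor 1203340/12 ≈ 100278.333.
Standard quotas: A 3.5959, B 2.0015, C 2.0916, D 2.5474, E 1.7635.
Lower quotas: A 3, B 2, C 2, D 2, E 1 (sum 10, leaving 2 seats).
Remainders in descending order: E 0.7635, A 0.5959, D 0.5474, C 0.0916, B 0.0015.
The surplus seats go to E, A.

A: 4; B: 2; C: 2; D: 2; E: 2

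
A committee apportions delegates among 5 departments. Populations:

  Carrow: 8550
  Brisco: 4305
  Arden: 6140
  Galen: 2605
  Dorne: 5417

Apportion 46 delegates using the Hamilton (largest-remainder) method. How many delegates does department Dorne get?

9

Total 27017; standard divisor 27017/46 ≈ 587.326.
Standard quotas: Carrow 14.5575, Brisco 7.3298, Arden 10.4542, Galen 4.4354, Dorne 9.2232.
Lower quotas: Carrow 14, Brisco 7, Arden 10, Galen 4, Dorne 9 (sum 44, leaving 2 seats).
Remainders in descending order: Carrow 0.5575, Arden 0.4542, Galen 0.4354, Brisco 0.3298, Dorne 0.2232.
Largest remainders: Carrow, Arden receive the extra seats.
Dorne receives 9.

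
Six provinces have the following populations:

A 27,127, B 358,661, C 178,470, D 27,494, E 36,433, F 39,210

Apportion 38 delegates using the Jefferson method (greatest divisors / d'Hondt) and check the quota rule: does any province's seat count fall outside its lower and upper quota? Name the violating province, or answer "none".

Standard quotas: A 1.545, B 20.421, C 10.162, D 1.565, E 2.074, F 2.233.
Jefferson allocation: A 1, B 22, C 10, D 1, E 2, F 2.
B has quota 20.421 (lower 20, upper 21) but receives 22 — outside the quota interval.

B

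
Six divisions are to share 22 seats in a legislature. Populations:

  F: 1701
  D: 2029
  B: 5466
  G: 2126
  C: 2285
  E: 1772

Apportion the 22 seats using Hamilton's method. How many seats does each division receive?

F: 2, D: 3, B: 8, G: 3, C: 3, E: 3

Standard divisor: 15379 ÷ 22 ≈ 699.045.
Standard quotas: F 2.4333, D 2.9025, B 7.8192, G 3.0413, C 3.2687, E 2.5349.
Lower quotas: F 2, D 2, B 7, G 3, C 3, E 2 (sum 19, leaving 3 seats).
Remainders in descending order: D 0.9025, B 0.8192, E 0.5349, F 0.4333, C 0.2687, G 0.0413.
Largest remainders: D, B, E receive the extra seats.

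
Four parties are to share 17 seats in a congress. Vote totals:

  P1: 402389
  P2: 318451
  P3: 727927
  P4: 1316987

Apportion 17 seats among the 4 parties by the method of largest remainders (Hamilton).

P1=2, P2=2, P3=5, P4=8

Total 2765754; standard divisor 2765754/17 ≈ 162691.412.
Standard quotas: P1 2.4733, P2 1.9574, P3 4.4743, P4 8.0950.
Lower quotas: P1 2, P2 1, P3 4, P4 8 (sum 15, leaving 2 seats).
Remainders in descending order: P2 0.9574, P3 0.4743, P1 0.4733, P4 0.0950.
The surplus seats go to P2, P3.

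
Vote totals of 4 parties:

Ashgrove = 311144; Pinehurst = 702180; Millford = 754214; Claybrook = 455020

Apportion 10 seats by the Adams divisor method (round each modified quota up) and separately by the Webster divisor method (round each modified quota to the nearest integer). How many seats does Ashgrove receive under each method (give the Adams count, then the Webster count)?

Adams: Ashgrove 2, Pinehurst 3, Millford 3, Claybrook 2.
Webster: Ashgrove 1, Pinehurst 3, Millford 4, Claybrook 2.
Ashgrove gets 2 under Adams and 1 under Webster.

2 and 1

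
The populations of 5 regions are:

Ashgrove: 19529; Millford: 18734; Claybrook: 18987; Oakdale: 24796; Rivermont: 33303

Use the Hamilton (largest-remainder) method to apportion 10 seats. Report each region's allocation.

Standard divisor: 115349 ÷ 10 ≈ 11534.9.
Standard quotas: Ashgrove 1.6930, Millford 1.6241, Claybrook 1.6460, Oakdale 2.1497, Rivermont 2.8872.
Lower quotas: Ashgrove 1, Millford 1, Claybrook 1, Oakdale 2, Rivermont 2 (sum 7, leaving 3 seats).
Remainders in descending order: Rivermont 0.8872, Ashgrove 0.6930, Claybrook 0.6460, Millford 0.6241, Oakdale 0.1497.
The surplus seats go to Rivermont, Ashgrove, Claybrook.

Ashgrove 2, Millford 1, Claybrook 2, Oakdale 2, Rivermont 3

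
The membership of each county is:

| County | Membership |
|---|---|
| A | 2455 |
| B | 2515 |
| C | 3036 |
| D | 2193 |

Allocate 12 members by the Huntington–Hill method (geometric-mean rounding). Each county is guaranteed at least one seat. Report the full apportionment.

A 3; B 3; C 3; D 3

With divisor 886: modified quotas A 2.771, B 2.839, C 3.427, D 2.475.
Geometric-mean thresholds: A √(2·3)=2.449, B √(2·3)=2.449, C √(3·4)=3.464, D √(2·3)=2.449.
Each quota rounded against its threshold gives A 3, B 3, C 3, D 3 (total 12).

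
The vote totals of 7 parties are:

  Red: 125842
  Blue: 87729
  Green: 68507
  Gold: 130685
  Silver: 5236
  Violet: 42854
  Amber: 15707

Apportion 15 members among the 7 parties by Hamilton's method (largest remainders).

Red=4, Blue=3, Green=2, Gold=4, Silver=0, Violet=1, Amber=1

Total 476560; standard divisor 476560/15 ≈ 31770.667.
Standard quotas: Red 3.9609, Blue 2.7613, Green 2.1563, Gold 4.1134, Silver 0.1648, Violet 1.3489, Amber 0.4944.
Lower quotas: Red 3, Blue 2, Green 2, Gold 4, Silver 0, Violet 1, Amber 0 (sum 12, leaving 3 seats).
Remainders in descending order: Red 0.9609, Blue 0.7613, Amber 0.4944, Violet 0.3489, Silver 0.1648, Green 0.1563, Gold 0.1134.
The surplus seats go to Red, Blue, Amber.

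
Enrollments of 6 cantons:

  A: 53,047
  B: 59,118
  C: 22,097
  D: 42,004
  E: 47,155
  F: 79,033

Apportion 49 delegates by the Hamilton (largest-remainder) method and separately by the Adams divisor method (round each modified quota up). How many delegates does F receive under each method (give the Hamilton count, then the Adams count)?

13 and 12

Hamilton: A 9, B 9, C 3, D 7, E 8, F 13.
Adams: A 9, B 9, C 4, D 7, E 8, F 12.
F gets 13 under Hamilton and 12 under Adams.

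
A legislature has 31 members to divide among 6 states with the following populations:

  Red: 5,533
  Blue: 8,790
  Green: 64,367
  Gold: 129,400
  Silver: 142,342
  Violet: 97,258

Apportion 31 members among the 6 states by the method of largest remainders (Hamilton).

Total 447690; standard divisor 447690/31 ≈ 14441.613.
Standard quotas: Red 0.3831, Blue 0.6087, Green 4.4571, Gold 8.9602, Silver 9.8564, Violet 6.7346.
Lower quotas: Red 0, Blue 0, Green 4, Gold 8, Silver 9, Violet 6 (sum 27, leaving 4 seats).
Remainders in descending order: Gold 0.9602, Silver 0.8564, Violet 0.7346, Blue 0.6087, Green 0.4571, Red 0.3831.
The surplus seats go to Gold, Silver, Violet, Blue.

Red=0, Blue=1, Green=4, Gold=9, Silver=10, Violet=7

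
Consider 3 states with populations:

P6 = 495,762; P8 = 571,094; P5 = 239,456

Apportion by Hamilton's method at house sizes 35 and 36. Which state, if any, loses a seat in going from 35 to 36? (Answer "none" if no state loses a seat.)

P5

At 35 seats: P6 13, P8 15, P5 7.
At 36 seats: P6 14, P8 16, P5 6.
P5 drops from 7 to 6.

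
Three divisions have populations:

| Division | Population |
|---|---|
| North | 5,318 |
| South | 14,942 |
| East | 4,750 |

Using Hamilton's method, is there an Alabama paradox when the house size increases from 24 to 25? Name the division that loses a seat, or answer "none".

none

At 24 seats: North 5, South 14, East 5.
At 25 seats: North 5, South 15, East 5.
No division's allocation decreased.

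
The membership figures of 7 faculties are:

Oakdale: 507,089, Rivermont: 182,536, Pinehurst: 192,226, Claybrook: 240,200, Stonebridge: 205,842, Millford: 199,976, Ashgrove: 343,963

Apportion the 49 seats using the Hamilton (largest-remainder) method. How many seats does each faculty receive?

Standard divisor: 1871832 ÷ 49 ≈ 38200.653.
Standard quotas: Oakdale 13.2744, Rivermont 4.7783, Pinehurst 5.0320, Claybrook 6.2879, Stonebridge 5.3884, Millford 5.2349, Ashgrove 9.0041.
Lower quotas: Oakdale 13, Rivermont 4, Pinehurst 5, Claybrook 6, Stonebridge 5, Millford 5, Ashgrove 9 (sum 47, leaving 2 seats).
Remainders in descending order: Rivermont 0.7783, Stonebridge 0.3884, Claybrook 0.2879, Oakdale 0.2744, Millford 0.2349, Pinehurst 0.0320, Ashgrove 0.0041.
Largest remainders: Rivermont, Stonebridge receive the extra seats.

Oakdale 13, Rivermont 5, Pinehurst 5, Claybrook 6, Stonebridge 6, Millford 5, Ashgrove 9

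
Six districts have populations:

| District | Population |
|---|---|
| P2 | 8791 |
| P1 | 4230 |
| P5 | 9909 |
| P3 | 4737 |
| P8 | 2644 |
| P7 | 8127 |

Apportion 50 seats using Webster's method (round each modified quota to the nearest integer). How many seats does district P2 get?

11

Standard divisor 38438/50 ≈ 768.76; standard quotas: P2 11.435, P1 5.502, P5 12.890, P3 6.162, P8 3.439, P7 10.572.
Rounding to the nearest integer gives P2 11, P1 6, P5 13, P3 6, P8 3, P7 11 — total 50, matching the house size, so no adjustment is needed.
P2 receives 11.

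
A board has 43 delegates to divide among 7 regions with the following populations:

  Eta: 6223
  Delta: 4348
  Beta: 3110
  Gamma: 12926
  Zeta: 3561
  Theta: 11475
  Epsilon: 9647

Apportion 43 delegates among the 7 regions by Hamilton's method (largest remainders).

Eta: 5; Delta: 4; Beta: 2; Gamma: 11; Zeta: 3; Theta: 10; Epsilon: 8

The standard divisor is 51290/43 ≈ 1192.791.
Standard quotas: Eta 5.2172, Delta 3.6452, Beta 2.6073, Gamma 10.8368, Zeta 2.9854, Theta 9.6203, Epsilon 8.0878.
Lower quotas: Eta 5, Delta 3, Beta 2, Gamma 10, Zeta 2, Theta 9, Epsilon 8 (sum 39, leaving 4 seats).
Remainders in descending order: Zeta 0.9854, Gamma 0.8368, Delta 0.6452, Theta 0.6203, Beta 0.6073, Eta 0.2172, Epsilon 0.0878.
Largest remainders: Zeta, Gamma, Delta, Theta receive the extra seats.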